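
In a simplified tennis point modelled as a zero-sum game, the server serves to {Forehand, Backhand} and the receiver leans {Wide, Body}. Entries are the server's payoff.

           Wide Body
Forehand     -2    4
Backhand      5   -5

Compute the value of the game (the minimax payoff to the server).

5/8

Row minima: Forehand → -2, Backhand → -5; maximin = -2.
Column maxima: Wide → 5, Body → 4; minimax = 4.
-2 ≠ 4, so there is no saddle point; optimal play is mixed.
Let the server play Forehand with probability p. Expected payoff against Wide: (-2)p + 5(1−p) = −7p + 5; against Body: 4p + (-5)(1−p) = 9p − 5.
Setting these equal: −7p + 5 = 9p − 5 ⇒ −16p = -10 ⇒ p = 5/8, and the value is (-7)·(5/8) + 5 = 5/8.
For the receiver: with q = P(Wide), equating Forehand's and Backhand's payoffs gives −6q + 4 = 10q − 5 ⇒ q = 9/16.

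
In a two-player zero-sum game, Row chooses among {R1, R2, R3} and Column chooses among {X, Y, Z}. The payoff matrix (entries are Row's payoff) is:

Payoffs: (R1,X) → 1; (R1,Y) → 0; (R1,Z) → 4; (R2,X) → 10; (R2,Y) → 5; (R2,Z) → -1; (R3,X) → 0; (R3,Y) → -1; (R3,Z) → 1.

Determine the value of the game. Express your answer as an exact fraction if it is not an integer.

Row minima: R1 → 0, R2 → -1, R3 → -1; maximin = 0.
Column maxima: X → 10, Y → 5, Z → 4; minimax = 4.
0 ≠ 4, so there is no saddle point; optimal play is mixed.
R3 is strictly dominated by R1, so Row never plays it.
X is strictly dominated by Y (it gives Row strictly more in every row), so Column never plays it.
On the remaining 2×2 (R1, R2 vs Y, Z):
Let Row play R1 with probability p. Expected payoff against Y: 0p + 5(1−p) = −5p + 5; against Z: 4p + (-1)(1−p) = 5p − 1.
Setting these equal: −5p + 5 = 5p − 1 ⇒ −10p = -6 ⇒ p = 3/5, and the value is (-5)·(3/5) + 5 = 2.
For Column: with q = P(Y), equating R1's and R2's payoffs gives −4q + 4 = 6q − 1 ⇒ q = 1/2.

2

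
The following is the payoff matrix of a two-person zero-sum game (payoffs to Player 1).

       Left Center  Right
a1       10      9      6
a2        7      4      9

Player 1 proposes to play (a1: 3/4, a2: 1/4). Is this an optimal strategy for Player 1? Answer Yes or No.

No

Against Left this mix gives (3/4)·10 + (1/4)·7 = 37/4.
Against Center this mix gives (3/4)·9 + (1/4)·4 = 31/4.
Against Right this mix gives (3/4)·6 + (1/4)·9 = 27/4.
Player 2 will play Right, holding Player 1 to 27/4. Shifting weight toward the row that does better against Right would raise this floor (the equalizing mix achieves 57/8 against both Right and Center), so the proposed strategy is not optimal.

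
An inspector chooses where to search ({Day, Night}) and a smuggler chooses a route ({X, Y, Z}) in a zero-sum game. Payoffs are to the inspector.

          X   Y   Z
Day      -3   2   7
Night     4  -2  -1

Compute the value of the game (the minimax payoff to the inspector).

2/11

Row minima: Day → -3, Night → -2; maximin = -2.
Column maxima: X → 4, Y → 2, Z → 7; minimax = 2.
-2 ≠ 2, so there is no saddle point; optimal play is mixed.
Z is strictly dominated by Y (it gives the inspector strictly more in every row), so the smuggler never plays it.
On the remaining 2×2 (Day, Night vs X, Y):
Let the inspector play Day with probability p. Expected payoff against X: (-3)p + 4(1−p) = −7p + 4; against Y: 2p + (-2)(1−p) = 4p − 2.
Setting these equal: −7p + 4 = 4p − 2 ⇒ −11p = -6 ⇒ p = 6/11, and the value is (-7)·(6/11) + 4 = 2/11.
For the smuggler: with q = P(X), equating Day's and Night's payoffs gives −5q + 2 = 6q − 2 ⇒ q = 4/11.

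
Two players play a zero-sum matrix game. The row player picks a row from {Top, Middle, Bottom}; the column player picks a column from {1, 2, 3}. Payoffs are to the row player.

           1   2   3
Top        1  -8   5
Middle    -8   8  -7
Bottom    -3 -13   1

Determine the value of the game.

Row minima: Top → -8, Middle → -8, Bottom → -13; maximin = -8.
Column maxima: 1 → 1, 2 → 8, 3 → 5; minimax = 1.
-8 ≠ 1, so there is no saddle point; optimal play is mixed.
Bottom is strictly dominated by Top, so the row player never plays it.
3 is strictly dominated by 1 (it gives the row player strictly more in every row), so the column player never plays it.
On the remaining 2×2 (Top, Middle vs 1, 2):
Let the row player play Top with probability p. Expected payoff against 1: 1p + (-8)(1−p) = 9p − 8; against 2: (-8)p + 8(1−p) = −16p + 8.
Setting these equal: 9p − 8 = −16p + 8 ⇒ 25p = 16 ⇒ p = 16/25, and the value is (9)·(16/25) − 8 = -56/25.
For the column player: with q = P(1), equating Top's and Middle's payoffs gives 9q − 8 = −16q + 8 ⇒ q = 16/25.

-56/25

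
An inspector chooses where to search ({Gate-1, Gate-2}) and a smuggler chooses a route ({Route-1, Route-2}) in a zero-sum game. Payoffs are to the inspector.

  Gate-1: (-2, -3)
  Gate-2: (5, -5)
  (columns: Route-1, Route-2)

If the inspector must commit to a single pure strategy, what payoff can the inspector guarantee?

-3

Row minima: Gate-1 → -3, Gate-2 → -5.
The best of these is -3.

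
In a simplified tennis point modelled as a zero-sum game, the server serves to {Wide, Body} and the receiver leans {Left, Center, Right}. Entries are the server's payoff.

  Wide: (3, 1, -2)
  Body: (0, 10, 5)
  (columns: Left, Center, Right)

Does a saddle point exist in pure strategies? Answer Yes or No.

No

Row minima: Wide → -2, Body → 0; maximin = 0.
Column maxima: Left → 3, Center → 10, Right → 5; minimax = 3.
0 ≠ 3, so no pure-strategy equilibrium exists.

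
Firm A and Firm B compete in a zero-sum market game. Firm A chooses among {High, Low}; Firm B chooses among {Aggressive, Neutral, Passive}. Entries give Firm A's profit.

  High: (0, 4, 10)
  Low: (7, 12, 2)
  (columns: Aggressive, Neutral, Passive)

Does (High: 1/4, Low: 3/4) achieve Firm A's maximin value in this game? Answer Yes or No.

No

Against Aggressive this mix gives (1/4)·0 + (3/4)·7 = 21/4.
Against Neutral this mix gives (1/4)·4 + (3/4)·12 = 10.
Against Passive this mix gives (1/4)·10 + (3/4)·2 = 4.
Firm B will play Passive, holding Firm A to 4. Shifting weight toward the row that does better against Passive would raise this floor (the equalizing mix achieves 14/3 against both Passive and Aggressive), so the proposed strategy is not optimal.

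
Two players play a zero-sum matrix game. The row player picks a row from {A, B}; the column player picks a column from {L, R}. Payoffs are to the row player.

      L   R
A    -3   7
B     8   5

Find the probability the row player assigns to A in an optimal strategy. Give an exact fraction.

Row minima: A → -3, B → 5; maximin = 5.
Column maxima: L → 8, R → 7; minimax = 7.
5 ≠ 7, so there is no saddle point; optimal play is mixed.
Let the row player play A with probability p. Expected payoff against L: (-3)p + 8(1−p) = −11p + 8; against R: 7p + 5(1−p) = 2p + 5.
Setting these equal: −11p + 8 = 2p + 5 ⇒ −13p = -3 ⇒ p = 3/13, and the value is (-11)·(3/13) + 8 = 71/13.
For the column player: with q = P(L), equating A's and B's payoffs gives −10q + 7 = 3q + 5 ⇒ q = 2/13.

3/13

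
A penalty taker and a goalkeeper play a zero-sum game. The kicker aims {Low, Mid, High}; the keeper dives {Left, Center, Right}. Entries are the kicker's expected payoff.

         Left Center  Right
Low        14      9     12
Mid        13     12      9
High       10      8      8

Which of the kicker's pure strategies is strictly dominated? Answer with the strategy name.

High

Low gives a strictly higher payoff than High against every column: 14 > 10, 9 > 8, 12 > 8.
So High is strictly dominated and the kicker never plays it.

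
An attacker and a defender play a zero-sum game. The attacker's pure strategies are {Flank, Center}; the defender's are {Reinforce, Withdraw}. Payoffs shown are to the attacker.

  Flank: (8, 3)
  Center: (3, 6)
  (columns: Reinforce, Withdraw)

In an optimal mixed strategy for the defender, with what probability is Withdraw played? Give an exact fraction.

Row minima: Flank → 3, Center → 3; maximin = 3.
Column maxima: Reinforce → 8, Withdraw → 6; minimax = 6.
3 ≠ 6, so there is no saddle point; optimal play is mixed.
Let the attacker play Flank with probability p. Expected payoff against Reinforce: 8p + 3(1−p) = 5p + 3; against Withdraw: 3p + 6(1−p) = −3p + 6.
Setting these equal: 5p + 3 = −3p + 6 ⇒ 8p = 3 ⇒ p = 3/8, and the value is (5)·(3/8) + 3 = 39/8.
For the defender: with q = P(Reinforce), equating Flank's and Center's payoffs gives 5q + 3 = −3q + 6 ⇒ q = 3/8.

5/8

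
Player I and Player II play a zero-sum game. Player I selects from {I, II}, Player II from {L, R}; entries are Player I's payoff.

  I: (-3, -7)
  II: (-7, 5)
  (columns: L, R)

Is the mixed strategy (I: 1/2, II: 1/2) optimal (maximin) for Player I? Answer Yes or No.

No

Against L this mix gives (1/2)·(-3) + (1/2)·(-7) = -5.
Against R this mix gives (1/2)·(-7) + (1/2)·5 = -1.
Player II will play L, holding Player I to -5. Shifting weight toward the row that does better against L would raise this floor (the equalizing mix achieves -4 against both L and R), so the proposed strategy is not optimal.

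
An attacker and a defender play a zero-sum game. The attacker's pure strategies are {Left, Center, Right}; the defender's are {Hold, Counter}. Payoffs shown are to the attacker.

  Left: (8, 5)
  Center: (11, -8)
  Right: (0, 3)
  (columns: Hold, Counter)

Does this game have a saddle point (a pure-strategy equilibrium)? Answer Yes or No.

Row minima: Left → 5, Center → -8, Right → 0; maximin = 5.
Column maxima: Hold → 11, Counter → 5; minimax = 5.
maximin = minimax = 5, so a saddle point exists.

Yes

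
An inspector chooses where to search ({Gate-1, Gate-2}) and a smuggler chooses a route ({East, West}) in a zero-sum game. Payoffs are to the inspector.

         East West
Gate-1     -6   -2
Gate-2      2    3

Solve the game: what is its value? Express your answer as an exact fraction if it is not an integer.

2

Row minima: Gate-1 → -6, Gate-2 → 2; maximin = 2.
Column maxima: East → 2, West → 3; minimax = 2.
Since maximin = minimax = 2, there is a saddle point and the value is 2.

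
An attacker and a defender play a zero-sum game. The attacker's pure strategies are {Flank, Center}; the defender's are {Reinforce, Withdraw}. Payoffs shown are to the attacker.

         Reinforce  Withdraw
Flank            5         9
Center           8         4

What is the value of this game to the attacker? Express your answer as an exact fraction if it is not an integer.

13/2

Row minima: Flank → 5, Center → 4; maximin = 5.
Column maxima: Reinforce → 8, Withdraw → 9; minimax = 8.
5 ≠ 8, so there is no saddle point; optimal play is mixed.
Let the attacker play Flank with probability p. Expected payoff against Reinforce: 5p + 8(1−p) = −3p + 8; against Withdraw: 9p + 4(1−p) = 5p + 4.
Setting these equal: −3p + 8 = 5p + 4 ⇒ −8p = -4 ⇒ p = 1/2, and the value is (-3)·(1/2) + 8 = 13/2.
For the defender: with q = P(Reinforce), equating Flank's and Center's payoffs gives −4q + 9 = 4q + 4 ⇒ q = 5/8.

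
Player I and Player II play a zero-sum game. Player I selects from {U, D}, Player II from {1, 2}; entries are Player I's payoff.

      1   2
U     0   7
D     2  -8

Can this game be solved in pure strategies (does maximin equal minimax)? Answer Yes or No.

No

Row minima: U → 0, D → -8; maximin = 0.
Column maxima: 1 → 2, 2 → 7; minimax = 2.
0 ≠ 2, so no pure-strategy equilibrium exists.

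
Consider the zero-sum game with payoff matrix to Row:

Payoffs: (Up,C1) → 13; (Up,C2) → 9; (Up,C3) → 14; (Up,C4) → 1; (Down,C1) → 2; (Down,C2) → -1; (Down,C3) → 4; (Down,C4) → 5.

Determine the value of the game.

Row minima: Up → 1, Down → -1; maximin = 1.
Column maxima: C1 → 13, C2 → 9, C3 → 14, C4 → 5; minimax = 5.
1 ≠ 5, so there is no saddle point; optimal play is mixed.
C1 is strictly dominated by C2 (it gives Row strictly more in every row), so Column never plays it.
C3 is strictly dominated by C2 (it gives Row strictly more in every row), so Column never plays it.
On the remaining 2×2 (Up, Down vs C2, C4):
Let Row play Up with probability p. Expected payoff against C2: 9p + (-1)(1−p) = 10p − 1; against C4: 1p + 5(1−p) = −4p + 5.
Setting these equal: 10p − 1 = −4p + 5 ⇒ 14p = 6 ⇒ p = 3/7, and the value is (10)·(3/7) − 1 = 23/7.
For Column: with q = P(C2), equating Up's and Down's payoffs gives 8q + 1 = −6q + 5 ⇒ q = 2/7.

23/7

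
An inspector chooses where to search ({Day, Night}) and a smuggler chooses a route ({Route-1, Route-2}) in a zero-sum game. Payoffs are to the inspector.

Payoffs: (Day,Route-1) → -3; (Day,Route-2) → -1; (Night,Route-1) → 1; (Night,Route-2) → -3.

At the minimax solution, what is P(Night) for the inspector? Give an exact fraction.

1/3

Row minima: Day → -3, Night → -3; maximin = -3.
Column maxima: Route-1 → 1, Route-2 → -1; minimax = -1.
-3 ≠ -1, so there is no saddle point; optimal play is mixed.
Let the inspector play Day with probability p. Expected payoff against Route-1: (-3)p + 1(1−p) = −4p + 1; against Route-2: (-1)p + (-3)(1−p) = 2p − 3.
Setting these equal: −4p + 1 = 2p − 3 ⇒ −6p = -4 ⇒ p = 2/3, and the value is (-4)·(2/3) + 1 = -5/3.
For the smuggler: with q = P(Route-1), equating Day's and Night's payoffs gives −2q − 1 = 4q − 3 ⇒ q = 1/3.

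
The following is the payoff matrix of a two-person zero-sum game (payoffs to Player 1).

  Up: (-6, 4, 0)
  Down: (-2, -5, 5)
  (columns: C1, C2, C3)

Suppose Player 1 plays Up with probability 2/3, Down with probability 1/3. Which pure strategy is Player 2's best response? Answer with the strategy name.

C1

If Player 2 plays C1, Player 1's expected payoff is (2/3)·(-6) + (1/3)·(-2) = -14/3.
If Player 2 plays C2, Player 1's expected payoff is (2/3)·4 + (1/3)·(-5) = 1.
If Player 2 plays C3, Player 1's expected payoff is (2/3)·0 + (1/3)·5 = 5/3.
Player 2 minimizes Player 1's payoff; the smallest is -14/3, so the best response is C1.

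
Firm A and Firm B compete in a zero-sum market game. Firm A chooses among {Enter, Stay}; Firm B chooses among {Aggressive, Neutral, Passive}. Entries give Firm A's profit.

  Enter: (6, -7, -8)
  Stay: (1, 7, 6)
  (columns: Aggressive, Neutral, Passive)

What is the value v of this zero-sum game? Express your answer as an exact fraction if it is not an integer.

Row minima: Enter → -8, Stay → 1; maximin = 1.
Column maxima: Aggressive → 6, Neutral → 7, Passive → 6; minimax = 6.
1 ≠ 6, so there is no saddle point; optimal play is mixed.
Neutral is strictly dominated by Passive (it gives Firm A strictly more in every row), so Firm B never plays it.
On the remaining 2×2 (Enter, Stay vs Aggressive, Passive):
Let Firm A play Enter with probability p. Expected payoff against Aggressive: 6p + 1(1−p) = 5p + 1; against Passive: (-8)p + 6(1−p) = −14p + 6.
Setting these equal: 5p + 1 = −14p + 6 ⇒ 19p = 5 ⇒ p = 5/19, and the value is (5)·(5/19) + 1 = 44/19.
For Firm B: with q = P(Aggressive), equating Enter's and Stay's payoffs gives 14q − 8 = −5q + 6 ⇒ q = 14/19.

44/19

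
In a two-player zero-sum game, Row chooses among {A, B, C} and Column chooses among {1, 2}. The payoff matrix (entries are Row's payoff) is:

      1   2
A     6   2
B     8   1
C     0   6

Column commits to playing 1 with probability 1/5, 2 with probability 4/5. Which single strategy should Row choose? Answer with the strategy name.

Expected payoff of A: (1/5)·6 + (4/5)·2 = 14/5.
Expected payoff of B: (1/5)·8 + (4/5)·1 = 12/5.
Expected payoff of C: (1/5)·0 + (4/5)·6 = 24/5.
The largest is 24/5, so Row's best response is C.

C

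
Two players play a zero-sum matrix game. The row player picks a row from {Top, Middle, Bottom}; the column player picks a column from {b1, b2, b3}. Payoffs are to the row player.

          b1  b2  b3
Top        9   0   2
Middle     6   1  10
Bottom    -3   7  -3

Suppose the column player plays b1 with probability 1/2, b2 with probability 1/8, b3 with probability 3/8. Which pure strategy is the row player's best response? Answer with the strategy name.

Expected payoff of Top: (1/2)·9 + (1/8)·0 + (3/8)·2 = 21/4.
Expected payoff of Middle: (1/2)·6 + (1/8)·1 + (3/8)·10 = 55/8.
Expected payoff of Bottom: (1/2)·(-3) + (1/8)·7 + (3/8)·(-3) = -7/4.
The largest is 55/8, so the row player's best response is Middle.

Middle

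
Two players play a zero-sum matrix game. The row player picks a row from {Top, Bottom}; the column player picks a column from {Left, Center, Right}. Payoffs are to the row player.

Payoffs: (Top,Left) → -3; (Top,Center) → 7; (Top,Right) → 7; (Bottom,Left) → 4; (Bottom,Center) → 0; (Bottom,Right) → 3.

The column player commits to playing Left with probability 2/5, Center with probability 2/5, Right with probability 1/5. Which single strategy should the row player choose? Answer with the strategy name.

Expected payoff of Top: (2/5)·(-3) + (2/5)·7 + (1/5)·7 = 3.
Expected payoff of Bottom: (2/5)·4 + (2/5)·0 + (1/5)·3 = 11/5.
The largest is 3, so the row player's best response is Top.

Top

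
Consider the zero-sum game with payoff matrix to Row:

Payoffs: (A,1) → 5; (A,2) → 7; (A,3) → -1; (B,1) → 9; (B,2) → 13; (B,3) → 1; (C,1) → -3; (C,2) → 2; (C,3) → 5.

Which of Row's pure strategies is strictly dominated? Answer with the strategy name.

B gives a strictly higher payoff than A against every column: 9 > 5, 13 > 7, 1 > -1.
So A is strictly dominated and Row never plays it.

A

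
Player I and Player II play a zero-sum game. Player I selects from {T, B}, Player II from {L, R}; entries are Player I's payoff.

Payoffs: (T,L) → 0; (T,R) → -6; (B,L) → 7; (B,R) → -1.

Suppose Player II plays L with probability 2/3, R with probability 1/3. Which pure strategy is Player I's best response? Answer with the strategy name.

Expected payoff of T: (2/3)·0 + (1/3)·(-6) = -2.
Expected payoff of B: (2/3)·7 + (1/3)·(-1) = 13/3.
The largest is 13/3, so Player I's best response is B.

B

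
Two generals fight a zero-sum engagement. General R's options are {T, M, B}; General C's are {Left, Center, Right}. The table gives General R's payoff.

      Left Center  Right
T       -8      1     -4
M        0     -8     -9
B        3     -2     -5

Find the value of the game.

Row minima: T → -8, M → -9, B → -5; maximin = -5.
Column maxima: Left → 3, Center → 1, Right → -4; minimax = -4.
-5 ≠ -4, so there is no saddle point; optimal play is mixed.
M is strictly dominated by B, so General R never plays it.
Center is strictly dominated by Right (it gives General R strictly more in every row), so General C never plays it.
On the remaining 2×2 (T, B vs Left, Right):
Let General R play T with probability p. Expected payoff against Left: (-8)p + 3(1−p) = −11p + 3; against Right: (-4)p + (-5)(1−p) = p − 5.
Setting these equal: −11p + 3 = p − 5 ⇒ −12p = -8 ⇒ p = 2/3, and the value is (-11)·(2/3) + 3 = -13/3.
For General C: with q = P(Left), equating T's and B's payoffs gives −4q − 4 = 8q − 5 ⇒ q = 1/12.

-13/3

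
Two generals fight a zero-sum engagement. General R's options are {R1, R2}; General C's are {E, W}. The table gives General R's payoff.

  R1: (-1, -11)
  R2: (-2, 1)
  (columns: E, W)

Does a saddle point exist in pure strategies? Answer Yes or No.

No

Row minima: R1 → -11, R2 → -2; maximin = -2.
Column maxima: E → -1, W → 1; minimax = -1.
-2 ≠ -1, so no pure-strategy equilibrium exists.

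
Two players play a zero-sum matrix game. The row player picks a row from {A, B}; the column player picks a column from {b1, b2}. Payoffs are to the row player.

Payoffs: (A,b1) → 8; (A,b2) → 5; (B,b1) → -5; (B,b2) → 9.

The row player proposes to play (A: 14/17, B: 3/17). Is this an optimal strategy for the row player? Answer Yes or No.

Yes

Against b1 this mix gives (14/17)·8 + (3/17)·(-5) = 97/17.
Against b2 this mix gives (14/17)·5 + (3/17)·9 = 97/17.
All of the column player's active replies (b1, b2) yield 97/17, and no column does worse for the row player. The mix makes the column player indifferent and guarantees 97/17, so it is optimal.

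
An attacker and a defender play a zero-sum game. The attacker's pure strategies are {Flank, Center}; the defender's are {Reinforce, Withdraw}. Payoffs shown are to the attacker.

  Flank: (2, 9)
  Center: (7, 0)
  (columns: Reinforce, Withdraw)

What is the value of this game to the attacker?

Row minima: Flank → 2, Center → 0; maximin = 2.
Column maxima: Reinforce → 7, Withdraw → 9; minimax = 7.
2 ≠ 7, so there is no saddle point; optimal play is mixed.
Let the attacker play Flank with probability p. Expected payoff against Reinforce: 2p + 7(1−p) = −5p + 7; against Withdraw: 9p + 0(1−p) = 9p.
Setting these equal: −5p + 7 = 9p ⇒ −14p = -7 ⇒ p = 1/2, and the value is (-5)·(1/2) + 7 = 9/2.
For the defender: with q = P(Reinforce), equating Flank's and Center's payoffs gives −7q + 9 = 7q ⇒ q = 9/14.

9/2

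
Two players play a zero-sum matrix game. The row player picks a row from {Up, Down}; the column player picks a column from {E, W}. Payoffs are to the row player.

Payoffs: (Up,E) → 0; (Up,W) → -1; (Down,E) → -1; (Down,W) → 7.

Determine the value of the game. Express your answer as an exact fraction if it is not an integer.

-1/9

Row minima: Up → -1, Down → -1; maximin = -1.
Column maxima: E → 0, W → 7; minimax = 0.
-1 ≠ 0, so there is no saddle point; optimal play is mixed.
Let the row player play Up with probability p. Expected payoff against E: 0p + (-1)(1−p) = p − 1; against W: (-1)p + 7(1−p) = −8p + 7.
Setting these equal: p − 1 = −8p + 7 ⇒ 9p = 8 ⇒ p = 8/9, and the value is (1)·(8/9) − 1 = -1/9.
For the column player: with q = P(E), equating Up's and Down's payoffs gives q − 1 = −8q + 7 ⇒ q = 8/9.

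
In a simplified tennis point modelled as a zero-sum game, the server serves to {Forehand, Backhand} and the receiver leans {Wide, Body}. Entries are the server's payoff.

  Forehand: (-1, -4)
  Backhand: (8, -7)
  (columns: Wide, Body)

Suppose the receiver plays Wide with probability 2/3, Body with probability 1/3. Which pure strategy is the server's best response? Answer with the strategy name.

Backhand

Expected payoff of Forehand: (2/3)·(-1) + (1/3)·(-4) = -2.
Expected payoff of Backhand: (2/3)·8 + (1/3)·(-7) = 3.
The largest is 3, so the server's best response is Backhand.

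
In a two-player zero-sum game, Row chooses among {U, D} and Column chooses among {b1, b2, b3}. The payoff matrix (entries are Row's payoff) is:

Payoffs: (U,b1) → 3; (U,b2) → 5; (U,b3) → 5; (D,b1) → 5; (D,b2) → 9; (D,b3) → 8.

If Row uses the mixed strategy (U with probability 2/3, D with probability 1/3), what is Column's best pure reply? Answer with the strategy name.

b1

If Column plays b1, Row's expected payoff is (2/3)·3 + (1/3)·5 = 11/3.
If Column plays b2, Row's expected payoff is (2/3)·5 + (1/3)·9 = 19/3.
If Column plays b3, Row's expected payoff is (2/3)·5 + (1/3)·8 = 6.
Column minimizes Row's payoff; the smallest is 11/3, so the best response is b1.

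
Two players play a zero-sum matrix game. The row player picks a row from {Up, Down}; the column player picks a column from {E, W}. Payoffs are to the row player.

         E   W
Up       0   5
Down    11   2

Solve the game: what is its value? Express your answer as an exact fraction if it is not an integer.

55/14

Row minima: Up → 0, Down → 2; maximin = 2.
Column maxima: E → 11, W → 5; minimax = 5.
2 ≠ 5, so there is no saddle point; optimal play is mixed.
Let the row player play Up with probability p. Expected payoff against E: 0p + 11(1−p) = −11p + 11; against W: 5p + 2(1−p) = 3p + 2.
Setting these equal: −11p + 11 = 3p + 2 ⇒ −14p = -9 ⇒ p = 9/14, and the value is (-11)·(9/14) + 11 = 55/14.
For the column player: with q = P(E), equating Up's and Down's payoffs gives −5q + 5 = 9q + 2 ⇒ q = 3/14.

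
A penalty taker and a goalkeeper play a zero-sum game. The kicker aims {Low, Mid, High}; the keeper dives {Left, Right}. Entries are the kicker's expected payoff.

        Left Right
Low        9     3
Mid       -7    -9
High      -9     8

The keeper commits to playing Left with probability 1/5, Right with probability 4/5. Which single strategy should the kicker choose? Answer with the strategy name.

Expected payoff of Low: (1/5)·9 + (4/5)·3 = 21/5.
Expected payoff of Mid: (1/5)·(-7) + (4/5)·(-9) = -43/5.
Expected payoff of High: (1/5)·(-9) + (4/5)·8 = 23/5.
The largest is 23/5, so the kicker's best response is High.

High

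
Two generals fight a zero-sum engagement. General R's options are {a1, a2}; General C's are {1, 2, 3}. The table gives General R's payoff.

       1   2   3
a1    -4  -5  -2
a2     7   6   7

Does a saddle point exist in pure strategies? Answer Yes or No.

Row minima: a1 → -5, a2 → 6; maximin = 6.
Column maxima: 1 → 7, 2 → 6, 3 → 7; minimax = 6.
maximin = minimax = 6, so a saddle point exists.

Yes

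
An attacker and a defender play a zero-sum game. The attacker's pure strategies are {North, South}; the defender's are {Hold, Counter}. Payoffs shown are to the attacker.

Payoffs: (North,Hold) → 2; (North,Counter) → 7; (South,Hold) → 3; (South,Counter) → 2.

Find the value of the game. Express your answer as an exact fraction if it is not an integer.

17/6

Row minima: North → 2, South → 2; maximin = 2.
Column maxima: Hold → 3, Counter → 7; minimax = 3.
2 ≠ 3, so there is no saddle point; optimal play is mixed.
Let the attacker play North with probability p. Expected payoff against Hold: 2p + 3(1−p) = −p + 3; against Counter: 7p + 2(1−p) = 5p + 2.
Setting these equal: −p + 3 = 5p + 2 ⇒ −6p = -1 ⇒ p = 1/6, and the value is (-1)·(1/6) + 3 = 17/6.
For the defender: with q = P(Hold), equating North's and South's payoffs gives −5q + 7 = q + 2 ⇒ q = 5/6.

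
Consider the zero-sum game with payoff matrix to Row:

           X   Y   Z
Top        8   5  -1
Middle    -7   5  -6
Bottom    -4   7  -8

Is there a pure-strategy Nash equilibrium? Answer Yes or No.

Row minima: Top → -1, Middle → -7, Bottom → -8; maximin = -1.
Column maxima: X → 8, Y → 7, Z → -1; minimax = -1.
maximin = minimax = -1, so a saddle point exists.

Yes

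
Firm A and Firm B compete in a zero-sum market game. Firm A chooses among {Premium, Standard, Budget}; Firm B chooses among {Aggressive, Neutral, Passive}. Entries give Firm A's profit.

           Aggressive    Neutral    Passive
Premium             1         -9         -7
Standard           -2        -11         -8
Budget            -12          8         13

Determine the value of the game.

Row minima: Premium → -9, Standard → -11, Budget → -12; maximin = -9.
Column maxima: Aggressive → 1, Neutral → 8, Passive → 13; minimax = 1.
-9 ≠ 1, so there is no saddle point; optimal play is mixed.
Standard is strictly dominated by Premium, so Firm A never plays it.
Passive is strictly dominated by Neutral (it gives Firm A strictly more in every row), so Firm B never plays it.
On the remaining 2×2 (Premium, Budget vs Aggressive, Neutral):
Let Firm A play Premium with probability p. Expected payoff against Aggressive: 1p + (-12)(1−p) = 13p − 12; against Neutral: (-9)p + 8(1−p) = −17p + 8.
Setting these equal: 13p − 12 = −17p + 8 ⇒ 30p = 20 ⇒ p = 2/3, and the value is (13)·(2/3) − 12 = -10/3.
For Firm B: with q = P(Aggressive), equating Premium's and Budget's payoffs gives 10q − 9 = −20q + 8 ⇒ q = 17/30.

-10/3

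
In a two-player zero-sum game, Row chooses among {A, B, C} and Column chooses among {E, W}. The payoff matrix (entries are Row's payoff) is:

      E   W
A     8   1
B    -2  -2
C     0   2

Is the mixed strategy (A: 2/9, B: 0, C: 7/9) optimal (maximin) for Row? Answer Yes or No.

Yes

Against E this mix gives (2/9)·8 + (7/9)·0 = 16/9.
Against W this mix gives (2/9)·1 + (7/9)·2 = 16/9.
All of Column's active replies (E, W) yield 16/9, and no column does worse for Row. The mix makes Column indifferent and guarantees 16/9, so it is optimal.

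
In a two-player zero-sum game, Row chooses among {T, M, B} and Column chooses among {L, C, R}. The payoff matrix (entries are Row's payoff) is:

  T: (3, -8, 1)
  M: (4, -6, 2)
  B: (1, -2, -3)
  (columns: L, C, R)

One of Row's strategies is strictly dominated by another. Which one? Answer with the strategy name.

M gives a strictly higher payoff than T against every column: 4 > 3, -6 > -8, 2 > 1.
So T is strictly dominated and Row never plays it.

T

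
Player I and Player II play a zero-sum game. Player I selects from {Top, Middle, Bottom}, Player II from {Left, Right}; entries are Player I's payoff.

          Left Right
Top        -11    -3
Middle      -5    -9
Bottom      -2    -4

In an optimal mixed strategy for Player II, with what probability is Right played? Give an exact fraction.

9/10

Row minima: Top → -11, Middle → -9, Bottom → -4; maximin = -4.
Column maxima: Left → -2, Right → -3; minimax = -3.
-4 ≠ -3, so there is no saddle point; optimal play is mixed.
Middle is strictly dominated by Bottom, so Player I never plays it.
On the remaining 2×2 (Top, Bottom vs Left, Right):
Let Player I play Top with probability p. Expected payoff against Left: (-11)p + (-2)(1−p) = −9p − 2; against Right: (-3)p + (-4)(1−p) = p − 4.
Setting these equal: −9p − 2 = p − 4 ⇒ −10p = -2 ⇒ p = 1/5, and the value is (-9)·(1/5) − 2 = -19/5.
For Player II: with q = P(Left), equating Top's and Bottom's payoffs gives −8q − 3 = 2q − 4 ⇒ q = 1/10.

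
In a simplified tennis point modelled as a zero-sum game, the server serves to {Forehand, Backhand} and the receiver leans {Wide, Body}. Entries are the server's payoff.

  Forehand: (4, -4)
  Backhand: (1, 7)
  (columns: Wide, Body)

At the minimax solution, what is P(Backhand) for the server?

Row minima: Forehand → -4, Backhand → 1; maximin = 1.
Column maxima: Wide → 4, Body → 7; minimax = 4.
1 ≠ 4, so there is no saddle point; optimal play is mixed.
Let the server play Forehand with probability p. Expected payoff against Wide: 4p + 1(1−p) = 3p + 1; against Body: (-4)p + 7(1−p) = −11p + 7.
Setting these equal: 3p + 1 = −11p + 7 ⇒ 14p = 6 ⇒ p = 3/7, and the value is (3)·(3/7) + 1 = 16/7.
For the receiver: with q = P(Wide), equating Forehand's and Backhand's payoffs gives 8q − 4 = −6q + 7 ⇒ q = 11/14.

4/7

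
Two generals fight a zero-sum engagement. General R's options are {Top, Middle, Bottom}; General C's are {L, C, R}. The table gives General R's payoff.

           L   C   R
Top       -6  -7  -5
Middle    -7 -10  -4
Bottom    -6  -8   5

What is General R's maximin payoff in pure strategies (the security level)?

Row minima: Top → -7, Middle → -10, Bottom → -8.
The best of these is -7.

-7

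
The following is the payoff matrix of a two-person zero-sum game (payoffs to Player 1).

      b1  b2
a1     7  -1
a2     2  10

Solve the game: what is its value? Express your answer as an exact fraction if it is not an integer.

Row minima: a1 → -1, a2 → 2; maximin = 2.
Column maxima: b1 → 7, b2 → 10; minimax = 7.
2 ≠ 7, so there is no saddle point; optimal play is mixed.
Let Player 1 play a1 with probability p. Expected payoff against b1: 7p + 2(1−p) = 5p + 2; against b2: (-1)p + 10(1−p) = −11p + 10.
Setting these equal: 5p + 2 = −11p + 10 ⇒ 16p = 8 ⇒ p = 1/2, and the value is (5)·(1/2) + 2 = 9/2.
For Player 2: with q = P(b1), equating a1's and a2's payoffs gives 8q − 1 = −8q + 10 ⇒ q = 11/16.

9/2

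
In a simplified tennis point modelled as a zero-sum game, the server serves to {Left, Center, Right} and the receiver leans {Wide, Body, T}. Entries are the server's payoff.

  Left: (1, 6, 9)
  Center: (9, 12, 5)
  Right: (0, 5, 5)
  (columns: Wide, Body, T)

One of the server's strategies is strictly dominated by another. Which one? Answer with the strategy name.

Right

Left gives a strictly higher payoff than Right against every column: 1 > 0, 6 > 5, 9 > 5.
So Right is strictly dominated and the server never plays it.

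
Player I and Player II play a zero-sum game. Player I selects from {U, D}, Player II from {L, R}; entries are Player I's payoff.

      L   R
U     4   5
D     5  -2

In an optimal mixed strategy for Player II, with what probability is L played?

7/8

Row minima: U → 4, D → -2; maximin = 4.
Column maxima: L → 5, R → 5; minimax = 5.
4 ≠ 5, so there is no saddle point; optimal play is mixed.
Let Player I play U with probability p. Expected payoff against L: 4p + 5(1−p) = −p + 5; against R: 5p + (-2)(1−p) = 7p − 2.
Setting these equal: −p + 5 = 7p − 2 ⇒ −8p = -7 ⇒ p = 7/8, and the value is (-1)·(7/8) + 5 = 33/8.
For Player II: with q = P(L), equating U's and D's payoffs gives −q + 5 = 7q − 2 ⇒ q = 7/8.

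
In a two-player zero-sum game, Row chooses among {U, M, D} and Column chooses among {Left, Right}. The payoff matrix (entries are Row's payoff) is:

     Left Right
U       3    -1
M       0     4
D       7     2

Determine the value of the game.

28/9

Row minima: U → -1, M → 0, D → 2; maximin = 2.
Column maxima: Left → 7, Right → 4; minimax = 4.
2 ≠ 4, so there is no saddle point; optimal play is mixed.
U is strictly dominated by D, so Row never plays it.
On the remaining 2×2 (M, D vs Left, Right):
Let Row play M with probability p. Expected payoff against Left: 0p + 7(1−p) = −7p + 7; against Right: 4p + 2(1−p) = 2p + 2.
Setting these equal: −7p + 7 = 2p + 2 ⇒ −9p = -5 ⇒ p = 5/9, and the value is (-7)·(5/9) + 7 = 28/9.
For Column: with q = P(Left), equating M's and D's payoffs gives −4q + 4 = 5q + 2 ⇒ q = 2/9.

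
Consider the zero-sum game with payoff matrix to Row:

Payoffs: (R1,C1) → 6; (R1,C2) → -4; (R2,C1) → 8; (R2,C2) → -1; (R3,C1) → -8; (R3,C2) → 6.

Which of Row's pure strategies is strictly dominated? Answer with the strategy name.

R2 gives a strictly higher payoff than R1 against every column: 8 > 6, -1 > -4.
So R1 is strictly dominated and Row never plays it.

R1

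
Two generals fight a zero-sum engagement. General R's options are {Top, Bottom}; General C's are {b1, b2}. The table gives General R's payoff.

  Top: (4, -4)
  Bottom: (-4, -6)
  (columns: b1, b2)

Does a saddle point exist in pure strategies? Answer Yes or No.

Yes

Row minima: Top → -4, Bottom → -6; maximin = -4.
Column maxima: b1 → 4, b2 → -4; minimax = -4.
maximin = minimax = -4, so a saddle point exists.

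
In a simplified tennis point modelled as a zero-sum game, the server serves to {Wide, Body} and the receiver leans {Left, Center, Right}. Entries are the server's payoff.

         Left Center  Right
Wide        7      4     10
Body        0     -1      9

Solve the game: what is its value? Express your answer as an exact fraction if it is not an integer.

4

Row minima: Wide → 4, Body → -1; maximin = 4.
Column maxima: Left → 7, Center → 4, Right → 10; minimax = 4.
Since maximin = minimax = 4, there is a saddle point and the value is 4.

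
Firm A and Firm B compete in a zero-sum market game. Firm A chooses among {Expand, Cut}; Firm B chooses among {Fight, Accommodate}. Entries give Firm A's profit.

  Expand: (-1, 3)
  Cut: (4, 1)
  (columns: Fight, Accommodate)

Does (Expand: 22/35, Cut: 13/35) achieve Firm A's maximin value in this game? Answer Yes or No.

Against Fight this mix gives (22/35)·(-1) + (13/35)·4 = 6/7.
Against Accommodate this mix gives (22/35)·3 + (13/35)·1 = 79/35.
Firm B will play Fight, holding Firm A to 6/7. Shifting weight toward the row that does better against Fight would raise this floor (the equalizing mix achieves 13/7 against both Fight and Accommodate), so the proposed strategy is not optimal.

No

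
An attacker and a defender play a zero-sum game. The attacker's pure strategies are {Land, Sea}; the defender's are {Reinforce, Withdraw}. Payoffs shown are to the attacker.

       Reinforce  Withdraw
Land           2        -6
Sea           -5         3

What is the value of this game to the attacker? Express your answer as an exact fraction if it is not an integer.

Row minima: Land → -6, Sea → -5; maximin = -5.
Column maxima: Reinforce → 2, Withdraw → 3; minimax = 2.
-5 ≠ 2, so there is no saddle point; optimal play is mixed.
Let the attacker play Land with probability p. Expected payoff against Reinforce: 2p + (-5)(1−p) = 7p − 5; against Withdraw: (-6)p + 3(1−p) = −9p + 3.
Setting these equal: 7p − 5 = −9p + 3 ⇒ 16p = 8 ⇒ p = 1/2, and the value is (7)·(1/2) − 5 = -3/2.
For the defender: with q = P(Reinforce), equating Land's and Sea's payoffs gives 8q − 6 = −8q + 3 ⇒ q = 9/16.

-3/2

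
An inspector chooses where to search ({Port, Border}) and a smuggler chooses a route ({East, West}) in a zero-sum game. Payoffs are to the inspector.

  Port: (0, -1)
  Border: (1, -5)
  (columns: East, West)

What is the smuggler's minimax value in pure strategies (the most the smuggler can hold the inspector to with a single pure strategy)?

Column maxima: East → 1, West → -1.
The smallest of these is -1.

-1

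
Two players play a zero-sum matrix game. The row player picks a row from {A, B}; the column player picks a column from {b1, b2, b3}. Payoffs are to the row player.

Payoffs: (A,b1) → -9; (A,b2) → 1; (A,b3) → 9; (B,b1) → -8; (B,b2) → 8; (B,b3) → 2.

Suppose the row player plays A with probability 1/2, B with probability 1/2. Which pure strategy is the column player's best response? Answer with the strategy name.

b1

If the column player plays b1, the row player's expected payoff is (1/2)·(-9) + (1/2)·(-8) = -17/2.
If the column player plays b2, the row player's expected payoff is (1/2)·1 + (1/2)·8 = 9/2.
If the column player plays b3, the row player's expected payoff is (1/2)·9 + (1/2)·2 = 11/2.
The column player minimizes the row player's payoff; the smallest is -17/2, so the best response is b1.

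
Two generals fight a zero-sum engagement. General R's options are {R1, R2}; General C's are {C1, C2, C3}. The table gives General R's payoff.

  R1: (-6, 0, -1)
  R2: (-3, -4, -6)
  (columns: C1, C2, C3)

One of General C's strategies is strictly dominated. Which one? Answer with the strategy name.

C3 holds General R's payoff strictly below C2 in every row: -1 < 0, -6 < -4.
So C2 is strictly dominated for General C.

C2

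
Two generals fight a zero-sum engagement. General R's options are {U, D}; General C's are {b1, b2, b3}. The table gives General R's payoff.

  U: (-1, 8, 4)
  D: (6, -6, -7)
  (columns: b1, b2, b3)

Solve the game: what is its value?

Row minima: U → -1, D → -7; maximin = -1.
Column maxima: b1 → 6, b2 → 8, b3 → 4; minimax = 4.
-1 ≠ 4, so there is no saddle point; optimal play is mixed.
b2 is strictly dominated by b3 (it gives General R strictly more in every row), so General C never plays it.
On the remaining 2×2 (U, D vs b1, b3):
Let General R play U with probability p. Expected payoff against b1: (-1)p + 6(1−p) = −7p + 6; against b3: 4p + (-7)(1−p) = 11p − 7.
Setting these equal: −7p + 6 = 11p − 7 ⇒ −18p = -13 ⇒ p = 13/18, and the value is (-7)·(13/18) + 6 = 17/18.
For General C: with q = P(b1), equating U's and D's payoffs gives −5q + 4 = 13q − 7 ⇒ q = 11/18.

17/18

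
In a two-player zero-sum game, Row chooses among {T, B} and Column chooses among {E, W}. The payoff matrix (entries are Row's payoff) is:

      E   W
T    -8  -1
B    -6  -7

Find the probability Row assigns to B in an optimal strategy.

7/8

Row minima: T → -8, B → -7; maximin = -7.
Column maxima: E → -6, W → -1; minimax = -6.
-7 ≠ -6, so there is no saddle point; optimal play is mixed.
Let Row play T with probability p. Expected payoff against E: (-8)p + (-6)(1−p) = −2p − 6; against W: (-1)p + (-7)(1−p) = 6p − 7.
Setting these equal: −2p − 6 = 6p − 7 ⇒ −8p = -1 ⇒ p = 1/8, and the value is (-2)·(1/8) − 6 = -25/4.
For Column: with q = P(E), equating T's and B's payoffs gives −7q − 1 = q − 7 ⇒ q = 3/4.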